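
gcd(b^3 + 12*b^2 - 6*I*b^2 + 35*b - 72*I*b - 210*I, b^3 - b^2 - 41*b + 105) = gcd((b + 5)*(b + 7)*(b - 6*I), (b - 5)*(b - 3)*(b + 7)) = b + 7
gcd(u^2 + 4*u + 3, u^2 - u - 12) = u + 3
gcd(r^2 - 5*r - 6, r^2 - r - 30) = r - 6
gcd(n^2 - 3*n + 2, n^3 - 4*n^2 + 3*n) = n - 1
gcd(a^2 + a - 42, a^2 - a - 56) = a + 7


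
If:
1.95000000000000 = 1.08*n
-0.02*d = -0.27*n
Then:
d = 24.38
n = 1.81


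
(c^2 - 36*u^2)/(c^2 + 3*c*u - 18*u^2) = (-c + 6*u)/(-c + 3*u)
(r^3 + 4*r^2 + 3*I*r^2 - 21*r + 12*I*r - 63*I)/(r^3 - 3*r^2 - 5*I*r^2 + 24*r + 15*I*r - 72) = (r + 7)/(r - 8*I)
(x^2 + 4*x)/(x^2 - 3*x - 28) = x/(x - 7)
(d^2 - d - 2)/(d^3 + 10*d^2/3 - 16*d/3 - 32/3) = 3*(d + 1)/(3*d^2 + 16*d + 16)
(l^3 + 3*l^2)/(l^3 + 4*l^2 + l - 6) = l^2/(l^2 + l - 2)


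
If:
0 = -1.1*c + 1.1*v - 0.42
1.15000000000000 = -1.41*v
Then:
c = -1.20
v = -0.82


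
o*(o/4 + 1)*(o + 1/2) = o^3/4 + 9*o^2/8 + o/2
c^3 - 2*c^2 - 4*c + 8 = (c - 2)^2*(c + 2)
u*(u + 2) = u^2 + 2*u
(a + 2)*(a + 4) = a^2 + 6*a + 8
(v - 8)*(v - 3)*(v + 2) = v^3 - 9*v^2 + 2*v + 48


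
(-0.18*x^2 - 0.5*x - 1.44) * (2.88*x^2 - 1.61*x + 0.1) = -0.5184*x^4 - 1.1502*x^3 - 3.3602*x^2 + 2.2684*x - 0.144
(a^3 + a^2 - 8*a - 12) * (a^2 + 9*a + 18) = a^5 + 10*a^4 + 19*a^3 - 66*a^2 - 252*a - 216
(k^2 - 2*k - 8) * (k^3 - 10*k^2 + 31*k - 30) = k^5 - 12*k^4 + 43*k^3 - 12*k^2 - 188*k + 240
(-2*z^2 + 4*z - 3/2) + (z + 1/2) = -2*z^2 + 5*z - 1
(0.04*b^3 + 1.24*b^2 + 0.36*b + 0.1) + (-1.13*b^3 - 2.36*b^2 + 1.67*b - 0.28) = -1.09*b^3 - 1.12*b^2 + 2.03*b - 0.18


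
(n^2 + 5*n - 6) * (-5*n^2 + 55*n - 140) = -5*n^4 + 30*n^3 + 165*n^2 - 1030*n + 840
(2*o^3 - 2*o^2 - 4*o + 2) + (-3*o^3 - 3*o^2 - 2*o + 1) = -o^3 - 5*o^2 - 6*o + 3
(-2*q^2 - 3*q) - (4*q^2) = -6*q^2 - 3*q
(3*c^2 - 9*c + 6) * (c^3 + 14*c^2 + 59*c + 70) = 3*c^5 + 33*c^4 + 57*c^3 - 237*c^2 - 276*c + 420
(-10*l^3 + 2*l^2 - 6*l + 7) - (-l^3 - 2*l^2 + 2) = -9*l^3 + 4*l^2 - 6*l + 5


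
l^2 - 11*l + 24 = (l - 8)*(l - 3)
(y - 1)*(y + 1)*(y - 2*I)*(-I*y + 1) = -I*y^4 - y^3 - I*y^2 + y + 2*I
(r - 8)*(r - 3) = r^2 - 11*r + 24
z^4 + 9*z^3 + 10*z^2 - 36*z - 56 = (z - 2)*(z + 2)^2*(z + 7)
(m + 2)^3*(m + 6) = m^4 + 12*m^3 + 48*m^2 + 80*m + 48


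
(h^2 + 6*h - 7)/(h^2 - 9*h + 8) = (h + 7)/(h - 8)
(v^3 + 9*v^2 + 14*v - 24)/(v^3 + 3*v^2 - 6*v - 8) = (v^2 + 5*v - 6)/(v^2 - v - 2)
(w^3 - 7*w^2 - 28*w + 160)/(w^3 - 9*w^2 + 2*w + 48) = (w^2 + w - 20)/(w^2 - w - 6)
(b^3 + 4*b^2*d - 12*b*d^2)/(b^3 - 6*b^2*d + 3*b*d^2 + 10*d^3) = b*(b + 6*d)/(b^2 - 4*b*d - 5*d^2)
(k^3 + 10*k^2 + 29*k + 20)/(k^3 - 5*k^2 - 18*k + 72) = (k^2 + 6*k + 5)/(k^2 - 9*k + 18)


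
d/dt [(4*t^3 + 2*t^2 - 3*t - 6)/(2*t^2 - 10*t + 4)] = (4*t^4 - 40*t^3 + 17*t^2 + 20*t - 36)/(2*(t^4 - 10*t^3 + 29*t^2 - 20*t + 4))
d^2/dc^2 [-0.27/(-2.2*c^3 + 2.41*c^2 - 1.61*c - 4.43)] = ((1.3014 - 3.564*c)*(2.2*c^3 - 2.41*c^2 + 1.61*c + 4.43) + 0.27*(6.6*c^2 - 4.82*c + 1.61)*(13.2*c^2 - 9.64*c + 3.22))/(2.2*c^3 - 2.41*c^2 + 1.61*c + 4.43)^3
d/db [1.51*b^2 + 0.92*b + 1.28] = 3.02*b + 0.92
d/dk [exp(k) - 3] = exp(k)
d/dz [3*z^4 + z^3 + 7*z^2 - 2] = z*(12*z^2 + 3*z + 14)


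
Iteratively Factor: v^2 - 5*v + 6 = (v - 2)*(v - 3)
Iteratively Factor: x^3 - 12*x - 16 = (x - 4)*(x^2 + 4*x + 4) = (x - 4)*(x + 2)*(x + 2)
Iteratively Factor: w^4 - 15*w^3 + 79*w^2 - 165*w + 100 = (w - 4)*(w^3 - 11*w^2 + 35*w - 25) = (w - 5)*(w - 4)*(w^2 - 6*w + 5) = (w - 5)^2*(w - 4)*(w - 1)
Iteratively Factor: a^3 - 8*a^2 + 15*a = (a)*(a^2 - 8*a + 15) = a*(a - 3)*(a - 5)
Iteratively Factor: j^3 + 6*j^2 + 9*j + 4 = (j + 1)*(j^2 + 5*j + 4) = (j + 1)^2*(j + 4)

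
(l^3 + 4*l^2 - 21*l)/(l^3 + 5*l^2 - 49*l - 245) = l*(l - 3)/(l^2 - 2*l - 35)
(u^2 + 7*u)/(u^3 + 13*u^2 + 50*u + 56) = u/(u^2 + 6*u + 8)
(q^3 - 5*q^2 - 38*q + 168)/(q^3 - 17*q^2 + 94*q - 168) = (q + 6)/(q - 6)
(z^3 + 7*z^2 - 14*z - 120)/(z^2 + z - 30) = (z^2 + z - 20)/(z - 5)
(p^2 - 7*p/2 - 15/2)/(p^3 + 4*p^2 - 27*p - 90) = (p + 3/2)/(p^2 + 9*p + 18)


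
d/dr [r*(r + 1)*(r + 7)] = 3*r^2 + 16*r + 7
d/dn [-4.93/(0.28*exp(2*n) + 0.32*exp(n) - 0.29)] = (2.7608*exp(n) + 1.5776)*exp(n)/(0.28*exp(2*n) + 0.32*exp(n) - 0.29)^2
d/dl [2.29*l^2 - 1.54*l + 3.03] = 4.58*l - 1.54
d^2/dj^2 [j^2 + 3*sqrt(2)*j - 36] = 2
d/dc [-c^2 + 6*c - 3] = 6 - 2*c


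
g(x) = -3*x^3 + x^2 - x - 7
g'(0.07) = -0.90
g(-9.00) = 2270.00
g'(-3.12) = -94.85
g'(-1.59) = -26.93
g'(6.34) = -350.08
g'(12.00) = -1273.00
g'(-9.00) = -748.00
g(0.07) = -7.07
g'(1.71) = -23.90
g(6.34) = -737.66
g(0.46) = -7.54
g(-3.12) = 96.97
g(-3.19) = 103.75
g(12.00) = -5059.00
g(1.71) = -20.79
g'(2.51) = -52.68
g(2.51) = -50.65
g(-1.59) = 9.18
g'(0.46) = -1.98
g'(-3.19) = -98.96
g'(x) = -9*x^2 + 2*x - 1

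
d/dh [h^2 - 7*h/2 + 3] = 2*h - 7/2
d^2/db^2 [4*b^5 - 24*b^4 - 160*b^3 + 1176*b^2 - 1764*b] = 80*b^3 - 288*b^2 - 960*b + 2352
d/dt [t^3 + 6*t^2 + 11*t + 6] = 3*t^2 + 12*t + 11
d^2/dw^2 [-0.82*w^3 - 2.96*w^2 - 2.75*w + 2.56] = -4.92*w - 5.92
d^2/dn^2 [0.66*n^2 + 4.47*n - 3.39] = 1.32000000000000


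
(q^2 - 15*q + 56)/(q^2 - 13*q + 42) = (q - 8)/(q - 6)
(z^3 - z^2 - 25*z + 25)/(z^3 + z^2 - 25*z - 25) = (z - 1)/(z + 1)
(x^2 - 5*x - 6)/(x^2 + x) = (x - 6)/x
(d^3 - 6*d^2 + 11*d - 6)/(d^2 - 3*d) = d - 3 + 2/d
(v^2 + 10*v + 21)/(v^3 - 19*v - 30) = (v + 7)/(v^2 - 3*v - 10)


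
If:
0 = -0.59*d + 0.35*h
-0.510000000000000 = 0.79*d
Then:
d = -0.65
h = -1.09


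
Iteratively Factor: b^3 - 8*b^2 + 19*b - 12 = (b - 4)*(b^2 - 4*b + 3) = (b - 4)*(b - 1)*(b - 3)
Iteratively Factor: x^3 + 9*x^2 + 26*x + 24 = (x + 3)*(x^2 + 6*x + 8) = (x + 3)*(x + 4)*(x + 2)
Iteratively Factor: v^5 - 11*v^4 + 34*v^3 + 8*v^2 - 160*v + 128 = (v - 1)*(v^4 - 10*v^3 + 24*v^2 + 32*v - 128) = (v - 4)*(v - 1)*(v^3 - 6*v^2 + 32) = (v - 4)^2*(v - 1)*(v^2 - 2*v - 8) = (v - 4)^2*(v - 1)*(v + 2)*(v - 4)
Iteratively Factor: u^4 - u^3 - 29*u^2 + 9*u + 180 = (u - 5)*(u^3 + 4*u^2 - 9*u - 36) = (u - 5)*(u + 4)*(u^2 - 9) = (u - 5)*(u + 3)*(u + 4)*(u - 3)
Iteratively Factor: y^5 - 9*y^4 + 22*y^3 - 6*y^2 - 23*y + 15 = (y - 1)*(y^4 - 8*y^3 + 14*y^2 + 8*y - 15) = (y - 1)*(y + 1)*(y^3 - 9*y^2 + 23*y - 15) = (y - 5)*(y - 1)*(y + 1)*(y^2 - 4*y + 3) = (y - 5)*(y - 3)*(y - 1)*(y + 1)*(y - 1)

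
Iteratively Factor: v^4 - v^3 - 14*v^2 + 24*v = (v - 2)*(v^3 + v^2 - 12*v) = (v - 3)*(v - 2)*(v^2 + 4*v) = (v - 3)*(v - 2)*(v + 4)*(v)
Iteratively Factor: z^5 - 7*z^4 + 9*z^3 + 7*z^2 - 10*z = (z)*(z^4 - 7*z^3 + 9*z^2 + 7*z - 10) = z*(z - 1)*(z^3 - 6*z^2 + 3*z + 10) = z*(z - 5)*(z - 1)*(z^2 - z - 2) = z*(z - 5)*(z - 1)*(z + 1)*(z - 2)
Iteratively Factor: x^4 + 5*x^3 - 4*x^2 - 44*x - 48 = (x + 2)*(x^3 + 3*x^2 - 10*x - 24) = (x + 2)^2*(x^2 + x - 12) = (x - 3)*(x + 2)^2*(x + 4)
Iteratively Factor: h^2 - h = (h - 1)*(h)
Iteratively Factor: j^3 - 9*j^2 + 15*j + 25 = (j - 5)*(j^2 - 4*j - 5) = (j - 5)*(j + 1)*(j - 5)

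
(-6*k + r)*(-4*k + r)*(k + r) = 24*k^3 + 14*k^2*r - 9*k*r^2 + r^3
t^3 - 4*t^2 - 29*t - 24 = (t - 8)*(t + 1)*(t + 3)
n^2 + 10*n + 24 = (n + 4)*(n + 6)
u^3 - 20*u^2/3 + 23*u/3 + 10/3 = (u - 5)*(u - 2)*(u + 1/3)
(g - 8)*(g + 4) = g^2 - 4*g - 32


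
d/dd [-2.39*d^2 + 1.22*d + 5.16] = 1.22 - 4.78*d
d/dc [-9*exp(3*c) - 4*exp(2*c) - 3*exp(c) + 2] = (-27*exp(2*c) - 8*exp(c) - 3)*exp(c)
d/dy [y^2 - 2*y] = 2*y - 2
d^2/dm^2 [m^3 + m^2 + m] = 6*m + 2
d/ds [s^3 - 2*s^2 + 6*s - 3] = 3*s^2 - 4*s + 6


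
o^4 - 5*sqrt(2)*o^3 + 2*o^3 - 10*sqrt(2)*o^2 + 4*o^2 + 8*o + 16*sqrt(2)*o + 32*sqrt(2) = (o + 2)*(o - 4*sqrt(2))*(o - 2*sqrt(2))*(o + sqrt(2))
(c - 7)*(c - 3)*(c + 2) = c^3 - 8*c^2 + c + 42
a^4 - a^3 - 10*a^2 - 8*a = a*(a - 4)*(a + 1)*(a + 2)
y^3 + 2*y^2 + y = y*(y + 1)^2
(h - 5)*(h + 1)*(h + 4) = h^3 - 21*h - 20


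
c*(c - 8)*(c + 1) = c^3 - 7*c^2 - 8*c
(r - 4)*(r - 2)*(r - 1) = r^3 - 7*r^2 + 14*r - 8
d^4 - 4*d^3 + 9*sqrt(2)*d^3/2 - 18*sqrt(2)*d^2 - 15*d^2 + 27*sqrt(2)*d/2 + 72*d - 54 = (d - 3)*(d - 1)*(d - 3*sqrt(2)/2)*(d + 6*sqrt(2))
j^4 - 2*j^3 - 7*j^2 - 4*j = j*(j - 4)*(-I*j - I)*(I*j + I)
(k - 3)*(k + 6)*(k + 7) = k^3 + 10*k^2 + 3*k - 126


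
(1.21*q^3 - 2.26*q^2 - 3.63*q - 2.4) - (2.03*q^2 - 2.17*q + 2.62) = 1.21*q^3 - 4.29*q^2 - 1.46*q - 5.02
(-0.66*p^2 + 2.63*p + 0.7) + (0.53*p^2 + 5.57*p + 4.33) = -0.13*p^2 + 8.2*p + 5.03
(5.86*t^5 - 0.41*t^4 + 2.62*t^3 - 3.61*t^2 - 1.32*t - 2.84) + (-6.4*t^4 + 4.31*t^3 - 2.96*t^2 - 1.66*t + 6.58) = 5.86*t^5 - 6.81*t^4 + 6.93*t^3 - 6.57*t^2 - 2.98*t + 3.74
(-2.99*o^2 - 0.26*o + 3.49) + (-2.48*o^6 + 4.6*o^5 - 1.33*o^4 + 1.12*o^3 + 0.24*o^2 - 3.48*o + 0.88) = -2.48*o^6 + 4.6*o^5 - 1.33*o^4 + 1.12*o^3 - 2.75*o^2 - 3.74*o + 4.37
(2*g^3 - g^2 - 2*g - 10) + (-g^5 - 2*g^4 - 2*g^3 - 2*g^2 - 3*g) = -g^5 - 2*g^4 - 3*g^2 - 5*g - 10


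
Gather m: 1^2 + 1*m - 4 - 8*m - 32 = -7*m - 35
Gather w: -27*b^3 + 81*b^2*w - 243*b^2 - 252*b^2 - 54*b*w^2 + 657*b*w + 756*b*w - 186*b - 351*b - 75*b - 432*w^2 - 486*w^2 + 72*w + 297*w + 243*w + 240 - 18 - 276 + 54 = -27*b^3 - 495*b^2 - 612*b + w^2*(-54*b - 918) + w*(81*b^2 + 1413*b + 612)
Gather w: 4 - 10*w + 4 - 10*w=8 - 20*w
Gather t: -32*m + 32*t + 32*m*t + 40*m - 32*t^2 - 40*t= 8*m - 32*t^2 + t*(32*m - 8)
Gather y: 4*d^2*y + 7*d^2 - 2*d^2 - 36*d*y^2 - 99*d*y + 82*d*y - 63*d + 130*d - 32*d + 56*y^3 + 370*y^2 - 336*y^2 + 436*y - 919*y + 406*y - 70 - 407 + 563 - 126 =5*d^2 + 35*d + 56*y^3 + y^2*(34 - 36*d) + y*(4*d^2 - 17*d - 77) - 40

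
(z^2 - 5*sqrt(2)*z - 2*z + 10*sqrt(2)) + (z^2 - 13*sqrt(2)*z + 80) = 2*z^2 - 18*sqrt(2)*z - 2*z + 10*sqrt(2) + 80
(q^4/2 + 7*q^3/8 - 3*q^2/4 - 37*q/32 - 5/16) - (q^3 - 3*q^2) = q^4/2 - q^3/8 + 9*q^2/4 - 37*q/32 - 5/16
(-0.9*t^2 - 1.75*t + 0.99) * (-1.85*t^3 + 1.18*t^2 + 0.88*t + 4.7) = 1.665*t^5 + 2.1755*t^4 - 4.6885*t^3 - 4.6018*t^2 - 7.3538*t + 4.653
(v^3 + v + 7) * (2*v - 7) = 2*v^4 - 7*v^3 + 2*v^2 + 7*v - 49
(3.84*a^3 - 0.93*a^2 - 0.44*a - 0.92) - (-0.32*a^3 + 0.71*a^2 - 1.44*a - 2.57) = 4.16*a^3 - 1.64*a^2 + 1.0*a + 1.65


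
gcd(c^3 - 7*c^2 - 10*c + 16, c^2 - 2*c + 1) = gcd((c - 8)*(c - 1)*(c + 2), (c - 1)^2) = c - 1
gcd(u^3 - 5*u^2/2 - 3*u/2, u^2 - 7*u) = u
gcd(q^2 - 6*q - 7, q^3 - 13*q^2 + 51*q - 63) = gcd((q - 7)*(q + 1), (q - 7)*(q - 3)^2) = q - 7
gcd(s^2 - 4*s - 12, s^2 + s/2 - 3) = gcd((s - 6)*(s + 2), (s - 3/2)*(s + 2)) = s + 2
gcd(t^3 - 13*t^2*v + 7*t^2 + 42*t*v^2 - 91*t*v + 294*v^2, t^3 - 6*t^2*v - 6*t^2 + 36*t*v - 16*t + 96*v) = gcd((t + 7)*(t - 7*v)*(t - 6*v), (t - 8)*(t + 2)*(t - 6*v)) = t - 6*v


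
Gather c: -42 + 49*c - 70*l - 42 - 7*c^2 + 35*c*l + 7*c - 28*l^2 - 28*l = -7*c^2 + c*(35*l + 56) - 28*l^2 - 98*l - 84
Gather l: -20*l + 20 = 20 - 20*l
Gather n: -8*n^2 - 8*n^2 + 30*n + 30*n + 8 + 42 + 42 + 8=-16*n^2 + 60*n + 100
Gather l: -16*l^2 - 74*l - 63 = -16*l^2 - 74*l - 63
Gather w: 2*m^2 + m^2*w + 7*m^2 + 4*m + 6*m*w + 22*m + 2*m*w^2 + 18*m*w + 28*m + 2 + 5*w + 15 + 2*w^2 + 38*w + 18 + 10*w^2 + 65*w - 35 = 9*m^2 + 54*m + w^2*(2*m + 12) + w*(m^2 + 24*m + 108)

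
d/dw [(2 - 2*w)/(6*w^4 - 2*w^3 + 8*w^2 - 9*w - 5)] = 4*(9*w^4 - 14*w^3 + 7*w^2 - 8*w + 7)/(36*w^8 - 24*w^7 + 100*w^6 - 140*w^5 + 40*w^4 - 124*w^3 + w^2 + 90*w + 25)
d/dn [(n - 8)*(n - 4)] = 2*n - 12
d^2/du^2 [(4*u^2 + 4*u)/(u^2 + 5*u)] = -32/(u^3 + 15*u^2 + 75*u + 125)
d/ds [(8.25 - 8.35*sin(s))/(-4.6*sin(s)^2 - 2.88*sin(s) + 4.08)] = (-38.41*sin(s)^2 + 75.9*sin(s) - 10.308)*cos(s)/(21.16*sin(s)^4 + 26.496*sin(s)^3 - 29.2416*sin(s)^2 - 23.5008*sin(s) + 16.6464)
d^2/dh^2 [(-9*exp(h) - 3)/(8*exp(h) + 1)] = (15 - 120*exp(h))*exp(h)/(512*exp(3*h) + 192*exp(2*h) + 24*exp(h) + 1)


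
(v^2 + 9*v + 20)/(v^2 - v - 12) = (v^2 + 9*v + 20)/(v^2 - v - 12)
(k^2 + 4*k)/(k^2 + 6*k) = (k + 4)/(k + 6)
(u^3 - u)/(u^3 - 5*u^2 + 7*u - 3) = u*(u + 1)/(u^2 - 4*u + 3)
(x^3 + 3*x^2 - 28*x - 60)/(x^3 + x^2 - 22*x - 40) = (x + 6)/(x + 4)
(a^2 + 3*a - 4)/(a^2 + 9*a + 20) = (a - 1)/(a + 5)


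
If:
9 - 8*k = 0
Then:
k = 9/8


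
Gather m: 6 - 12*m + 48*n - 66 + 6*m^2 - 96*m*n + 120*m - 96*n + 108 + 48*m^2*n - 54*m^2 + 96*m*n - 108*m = m^2*(48*n - 48) - 48*n + 48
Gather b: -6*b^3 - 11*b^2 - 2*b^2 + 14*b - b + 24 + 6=-6*b^3 - 13*b^2 + 13*b + 30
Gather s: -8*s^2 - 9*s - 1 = -8*s^2 - 9*s - 1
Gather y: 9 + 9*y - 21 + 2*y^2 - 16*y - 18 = 2*y^2 - 7*y - 30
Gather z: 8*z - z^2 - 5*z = -z^2 + 3*z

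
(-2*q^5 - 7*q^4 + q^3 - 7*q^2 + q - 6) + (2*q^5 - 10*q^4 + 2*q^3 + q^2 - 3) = -17*q^4 + 3*q^3 - 6*q^2 + q - 9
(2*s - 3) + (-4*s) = -2*s - 3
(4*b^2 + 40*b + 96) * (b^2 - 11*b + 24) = 4*b^4 - 4*b^3 - 248*b^2 - 96*b + 2304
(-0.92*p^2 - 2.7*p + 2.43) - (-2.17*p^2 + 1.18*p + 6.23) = 1.25*p^2 - 3.88*p - 3.8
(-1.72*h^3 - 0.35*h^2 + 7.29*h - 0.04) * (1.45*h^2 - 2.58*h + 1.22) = -2.494*h^5 + 3.9301*h^4 + 9.3751*h^3 - 19.2932*h^2 + 8.997*h - 0.0488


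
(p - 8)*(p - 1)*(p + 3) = p^3 - 6*p^2 - 19*p + 24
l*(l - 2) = l^2 - 2*l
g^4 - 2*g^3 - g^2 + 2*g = g*(g - 2)*(g - 1)*(g + 1)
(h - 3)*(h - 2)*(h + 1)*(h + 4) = h^4 - 15*h^2 + 10*h + 24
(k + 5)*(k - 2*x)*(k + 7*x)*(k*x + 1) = k^4*x + 5*k^3*x^2 + 5*k^3*x + k^3 - 14*k^2*x^3 + 25*k^2*x^2 + 5*k^2*x + 5*k^2 - 70*k*x^3 - 14*k*x^2 + 25*k*x - 70*x^2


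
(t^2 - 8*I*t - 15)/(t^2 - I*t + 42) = (t^2 - 8*I*t - 15)/(t^2 - I*t + 42)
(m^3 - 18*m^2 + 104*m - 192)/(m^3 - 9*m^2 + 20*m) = (m^2 - 14*m + 48)/(m*(m - 5))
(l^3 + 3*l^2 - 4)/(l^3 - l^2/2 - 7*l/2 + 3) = 2*(l + 2)/(2*l - 3)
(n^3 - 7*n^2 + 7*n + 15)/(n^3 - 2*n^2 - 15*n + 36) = (n^2 - 4*n - 5)/(n^2 + n - 12)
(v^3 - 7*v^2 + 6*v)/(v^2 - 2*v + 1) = v*(v - 6)/(v - 1)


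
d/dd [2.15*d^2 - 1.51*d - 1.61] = 4.3*d - 1.51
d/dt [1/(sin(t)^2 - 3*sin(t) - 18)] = (3 - 2*sin(t))*cos(t)/((sin(t) - 6)^2*(sin(t) + 3)^2)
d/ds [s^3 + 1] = 3*s^2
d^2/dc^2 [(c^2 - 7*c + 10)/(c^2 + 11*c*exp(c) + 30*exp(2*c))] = (-(2*(2*c - 7)*(11*c*exp(c) + 2*c + 60*exp(2*c) + 11*exp(c)) + (c^2 - 7*c + 10)*(11*c*exp(c) + 120*exp(2*c) + 22*exp(c) + 2))*(c^2 + 11*c*exp(c) + 30*exp(2*c)) + 2*(c^2 - 7*c + 10)*(11*c*exp(c) + 2*c + 60*exp(2*c) + 11*exp(c))^2 + 2*(c^2 + 11*c*exp(c) + 30*exp(2*c))^2)/(c^2 + 11*c*exp(c) + 30*exp(2*c))^3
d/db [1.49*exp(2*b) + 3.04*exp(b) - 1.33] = (2.98*exp(b) + 3.04)*exp(b)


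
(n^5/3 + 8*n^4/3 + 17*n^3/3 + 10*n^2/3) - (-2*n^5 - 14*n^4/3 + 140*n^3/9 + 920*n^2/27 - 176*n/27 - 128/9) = 7*n^5/3 + 22*n^4/3 - 89*n^3/9 - 830*n^2/27 + 176*n/27 + 128/9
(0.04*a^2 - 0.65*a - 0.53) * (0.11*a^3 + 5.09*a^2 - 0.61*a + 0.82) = 0.0044*a^5 + 0.1321*a^4 - 3.3912*a^3 - 2.2684*a^2 - 0.2097*a - 0.4346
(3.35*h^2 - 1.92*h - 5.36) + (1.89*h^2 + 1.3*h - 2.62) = 5.24*h^2 - 0.62*h - 7.98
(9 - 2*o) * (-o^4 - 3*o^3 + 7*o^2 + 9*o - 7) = 2*o^5 - 3*o^4 - 41*o^3 + 45*o^2 + 95*o - 63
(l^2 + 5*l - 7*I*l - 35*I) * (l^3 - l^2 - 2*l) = l^5 + 4*l^4 - 7*I*l^4 - 7*l^3 - 28*I*l^3 - 10*l^2 + 49*I*l^2 + 70*I*l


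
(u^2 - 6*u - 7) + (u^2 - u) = 2*u^2 - 7*u - 7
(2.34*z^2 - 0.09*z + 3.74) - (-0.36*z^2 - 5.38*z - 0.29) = 2.7*z^2 + 5.29*z + 4.03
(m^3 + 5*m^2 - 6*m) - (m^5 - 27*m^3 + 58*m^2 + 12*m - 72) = -m^5 + 28*m^3 - 53*m^2 - 18*m + 72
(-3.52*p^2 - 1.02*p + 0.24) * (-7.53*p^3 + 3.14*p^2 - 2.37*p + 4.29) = 26.5056*p^5 - 3.3722*p^4 + 3.3324*p^3 - 11.9298*p^2 - 4.9446*p + 1.0296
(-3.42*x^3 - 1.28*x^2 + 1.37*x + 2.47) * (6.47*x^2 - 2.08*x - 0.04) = -22.1274*x^5 - 1.168*x^4 + 11.6631*x^3 + 13.1825*x^2 - 5.1924*x - 0.0988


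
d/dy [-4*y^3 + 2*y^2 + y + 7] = -12*y^2 + 4*y + 1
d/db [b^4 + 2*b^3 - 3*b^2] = 2*b*(2*b^2 + 3*b - 3)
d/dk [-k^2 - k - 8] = -2*k - 1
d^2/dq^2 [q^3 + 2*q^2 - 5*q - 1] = 6*q + 4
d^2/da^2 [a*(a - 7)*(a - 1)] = 6*a - 16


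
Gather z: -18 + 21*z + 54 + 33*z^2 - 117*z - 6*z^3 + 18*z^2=-6*z^3 + 51*z^2 - 96*z + 36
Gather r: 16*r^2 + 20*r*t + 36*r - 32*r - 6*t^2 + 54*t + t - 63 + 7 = 16*r^2 + r*(20*t + 4) - 6*t^2 + 55*t - 56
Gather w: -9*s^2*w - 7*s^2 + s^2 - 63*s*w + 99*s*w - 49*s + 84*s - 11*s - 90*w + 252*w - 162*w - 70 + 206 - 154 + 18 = -6*s^2 + 24*s + w*(-9*s^2 + 36*s)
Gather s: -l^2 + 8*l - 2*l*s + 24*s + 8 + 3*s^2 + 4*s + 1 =-l^2 + 8*l + 3*s^2 + s*(28 - 2*l) + 9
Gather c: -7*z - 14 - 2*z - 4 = -9*z - 18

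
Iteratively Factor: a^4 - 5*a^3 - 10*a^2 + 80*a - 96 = (a - 4)*(a^3 - a^2 - 14*a + 24) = (a - 4)*(a - 3)*(a^2 + 2*a - 8) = (a - 4)*(a - 3)*(a - 2)*(a + 4)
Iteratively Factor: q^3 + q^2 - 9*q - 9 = (q + 1)*(q^2 - 9) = (q - 3)*(q + 1)*(q + 3)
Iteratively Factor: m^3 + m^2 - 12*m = (m + 4)*(m^2 - 3*m) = (m - 3)*(m + 4)*(m)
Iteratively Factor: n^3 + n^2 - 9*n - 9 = (n + 1)*(n^2 - 9) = (n - 3)*(n + 1)*(n + 3)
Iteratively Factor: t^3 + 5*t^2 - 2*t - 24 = (t + 4)*(t^2 + t - 6) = (t + 3)*(t + 4)*(t - 2)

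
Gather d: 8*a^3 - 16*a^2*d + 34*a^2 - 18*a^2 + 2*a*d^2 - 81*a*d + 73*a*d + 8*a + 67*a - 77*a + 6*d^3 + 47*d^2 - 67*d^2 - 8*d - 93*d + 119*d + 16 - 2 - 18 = 8*a^3 + 16*a^2 - 2*a + 6*d^3 + d^2*(2*a - 20) + d*(-16*a^2 - 8*a + 18) - 4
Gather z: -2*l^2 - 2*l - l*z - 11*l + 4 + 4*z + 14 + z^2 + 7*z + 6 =-2*l^2 - 13*l + z^2 + z*(11 - l) + 24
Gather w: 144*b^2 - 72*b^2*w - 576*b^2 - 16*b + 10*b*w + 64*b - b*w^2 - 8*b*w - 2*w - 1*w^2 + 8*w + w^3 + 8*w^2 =-432*b^2 + 48*b + w^3 + w^2*(7 - b) + w*(-72*b^2 + 2*b + 6)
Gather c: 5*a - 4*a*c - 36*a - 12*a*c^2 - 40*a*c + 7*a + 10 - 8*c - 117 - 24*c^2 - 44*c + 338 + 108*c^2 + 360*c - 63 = -24*a + c^2*(84 - 12*a) + c*(308 - 44*a) + 168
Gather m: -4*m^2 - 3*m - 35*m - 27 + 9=-4*m^2 - 38*m - 18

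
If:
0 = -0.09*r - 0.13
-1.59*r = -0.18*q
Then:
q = -12.76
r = -1.44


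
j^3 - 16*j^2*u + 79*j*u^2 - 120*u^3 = (j - 8*u)*(j - 5*u)*(j - 3*u)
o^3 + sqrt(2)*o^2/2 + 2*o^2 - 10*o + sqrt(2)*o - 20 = (o + 2)*(o - 2*sqrt(2))*(o + 5*sqrt(2)/2)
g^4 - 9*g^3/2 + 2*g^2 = g^2*(g - 4)*(g - 1/2)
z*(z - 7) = z^2 - 7*z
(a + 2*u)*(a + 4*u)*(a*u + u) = a^3*u + 6*a^2*u^2 + a^2*u + 8*a*u^3 + 6*a*u^2 + 8*u^3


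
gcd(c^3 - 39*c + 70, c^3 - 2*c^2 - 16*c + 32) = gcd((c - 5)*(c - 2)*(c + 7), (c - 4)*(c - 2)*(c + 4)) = c - 2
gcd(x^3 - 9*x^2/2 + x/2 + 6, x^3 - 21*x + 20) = x - 4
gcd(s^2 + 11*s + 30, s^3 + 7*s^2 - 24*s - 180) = s + 6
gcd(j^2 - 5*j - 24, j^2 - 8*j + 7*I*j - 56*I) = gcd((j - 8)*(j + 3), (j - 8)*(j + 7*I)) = j - 8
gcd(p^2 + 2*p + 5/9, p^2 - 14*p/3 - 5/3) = p + 1/3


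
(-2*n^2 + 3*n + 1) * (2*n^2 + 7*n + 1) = -4*n^4 - 8*n^3 + 21*n^2 + 10*n + 1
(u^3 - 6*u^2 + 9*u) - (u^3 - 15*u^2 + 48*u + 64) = 9*u^2 - 39*u - 64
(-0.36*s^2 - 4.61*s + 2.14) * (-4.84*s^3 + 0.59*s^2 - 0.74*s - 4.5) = 1.7424*s^5 + 22.1*s^4 - 12.8111*s^3 + 6.294*s^2 + 19.1614*s - 9.63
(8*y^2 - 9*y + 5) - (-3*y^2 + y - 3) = 11*y^2 - 10*y + 8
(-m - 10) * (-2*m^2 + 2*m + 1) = 2*m^3 + 18*m^2 - 21*m - 10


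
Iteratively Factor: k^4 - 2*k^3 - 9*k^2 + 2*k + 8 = (k + 1)*(k^3 - 3*k^2 - 6*k + 8) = (k - 1)*(k + 1)*(k^2 - 2*k - 8) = (k - 1)*(k + 1)*(k + 2)*(k - 4)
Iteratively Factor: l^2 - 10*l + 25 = (l - 5)*(l - 5)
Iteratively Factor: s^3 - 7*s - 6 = (s + 2)*(s^2 - 2*s - 3) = (s + 1)*(s + 2)*(s - 3)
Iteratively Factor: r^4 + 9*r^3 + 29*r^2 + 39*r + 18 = (r + 3)*(r^3 + 6*r^2 + 11*r + 6) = (r + 2)*(r + 3)*(r^2 + 4*r + 3) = (r + 1)*(r + 2)*(r + 3)*(r + 3)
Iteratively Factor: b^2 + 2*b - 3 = (b - 1)*(b + 3)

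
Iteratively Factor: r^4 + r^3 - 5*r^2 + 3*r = (r - 1)*(r^3 + 2*r^2 - 3*r) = (r - 1)^2*(r^2 + 3*r) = (r - 1)^2*(r + 3)*(r)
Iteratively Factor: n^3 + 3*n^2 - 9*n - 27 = (n - 3)*(n^2 + 6*n + 9) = (n - 3)*(n + 3)*(n + 3)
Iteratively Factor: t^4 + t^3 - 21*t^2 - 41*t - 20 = (t + 1)*(t^3 - 21*t - 20) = (t + 1)*(t + 4)*(t^2 - 4*t - 5) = (t - 5)*(t + 1)*(t + 4)*(t + 1)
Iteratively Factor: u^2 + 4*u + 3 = (u + 3)*(u + 1)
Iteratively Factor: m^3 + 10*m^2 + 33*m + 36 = (m + 3)*(m^2 + 7*m + 12) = (m + 3)^2*(m + 4)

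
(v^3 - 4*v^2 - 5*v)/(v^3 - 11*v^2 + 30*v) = (v + 1)/(v - 6)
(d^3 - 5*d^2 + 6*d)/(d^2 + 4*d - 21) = d*(d - 2)/(d + 7)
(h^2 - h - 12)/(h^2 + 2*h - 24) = (h + 3)/(h + 6)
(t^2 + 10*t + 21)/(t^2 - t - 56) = (t + 3)/(t - 8)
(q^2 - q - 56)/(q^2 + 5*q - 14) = (q - 8)/(q - 2)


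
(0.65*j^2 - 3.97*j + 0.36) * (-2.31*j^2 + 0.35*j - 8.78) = -1.5015*j^4 + 9.3982*j^3 - 7.9281*j^2 + 34.9826*j - 3.1608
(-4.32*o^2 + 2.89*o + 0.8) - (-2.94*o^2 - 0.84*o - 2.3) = -1.38*o^2 + 3.73*o + 3.1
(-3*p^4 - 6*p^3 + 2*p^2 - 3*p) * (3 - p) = 3*p^5 - 3*p^4 - 20*p^3 + 9*p^2 - 9*p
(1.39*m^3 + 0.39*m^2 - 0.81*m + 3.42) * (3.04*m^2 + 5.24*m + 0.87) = 4.2256*m^5 + 8.4692*m^4 + 0.7905*m^3 + 6.4917*m^2 + 17.2161*m + 2.9754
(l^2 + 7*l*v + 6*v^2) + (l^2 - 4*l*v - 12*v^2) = 2*l^2 + 3*l*v - 6*v^2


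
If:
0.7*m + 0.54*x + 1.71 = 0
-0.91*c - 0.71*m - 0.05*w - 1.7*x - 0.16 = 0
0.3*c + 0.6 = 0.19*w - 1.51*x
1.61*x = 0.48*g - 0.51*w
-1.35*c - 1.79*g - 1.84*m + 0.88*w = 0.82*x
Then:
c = 1.96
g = 2.69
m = -2.18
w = 3.59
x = -0.34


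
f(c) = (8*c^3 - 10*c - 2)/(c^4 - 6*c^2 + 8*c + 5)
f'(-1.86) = -3.45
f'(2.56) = -0.53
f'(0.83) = 0.85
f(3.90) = 2.46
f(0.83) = -0.72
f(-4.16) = -3.20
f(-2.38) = 5.40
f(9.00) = 0.93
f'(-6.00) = -0.39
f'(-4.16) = -1.98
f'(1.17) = 2.85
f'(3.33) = -0.97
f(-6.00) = -1.61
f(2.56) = 3.66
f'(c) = (24*c^2 - 10)/(c^4 - 6*c^2 + 8*c + 5) + (-4*c^3 + 12*c - 8)*(8*c^3 - 10*c - 2)/(c^4 - 6*c^2 + 8*c + 5)^2 = 2*((12*c^2 - 5)*(c^4 - 6*c^2 + 8*c + 5) + 4*(-4*c^3 + 5*c + 1)*(c^3 - 3*c + 2))/(c^4 - 6*c^2 + 8*c + 5)^2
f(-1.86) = 1.87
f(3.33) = 2.95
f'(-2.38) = -13.78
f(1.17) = -0.11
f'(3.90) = -0.75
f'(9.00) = -0.11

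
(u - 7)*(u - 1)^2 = u^3 - 9*u^2 + 15*u - 7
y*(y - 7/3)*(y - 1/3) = y^3 - 8*y^2/3 + 7*y/9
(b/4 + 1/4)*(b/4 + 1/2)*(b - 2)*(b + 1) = b^4/16 + b^3/8 - 3*b^2/16 - b/2 - 1/4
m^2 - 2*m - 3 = (m - 3)*(m + 1)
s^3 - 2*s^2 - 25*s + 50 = (s - 5)*(s - 2)*(s + 5)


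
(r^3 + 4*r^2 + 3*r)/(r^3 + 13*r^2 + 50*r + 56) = r*(r^2 + 4*r + 3)/(r^3 + 13*r^2 + 50*r + 56)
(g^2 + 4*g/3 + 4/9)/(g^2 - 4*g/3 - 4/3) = (g + 2/3)/(g - 2)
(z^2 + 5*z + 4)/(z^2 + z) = (z + 4)/z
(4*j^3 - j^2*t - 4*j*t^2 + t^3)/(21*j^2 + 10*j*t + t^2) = (4*j^3 - j^2*t - 4*j*t^2 + t^3)/(21*j^2 + 10*j*t + t^2)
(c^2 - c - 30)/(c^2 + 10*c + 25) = (c - 6)/(c + 5)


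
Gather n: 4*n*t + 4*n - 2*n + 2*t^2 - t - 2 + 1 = n*(4*t + 2) + 2*t^2 - t - 1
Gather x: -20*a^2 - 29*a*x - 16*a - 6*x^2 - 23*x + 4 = -20*a^2 - 16*a - 6*x^2 + x*(-29*a - 23) + 4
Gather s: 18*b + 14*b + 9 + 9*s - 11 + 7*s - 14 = 32*b + 16*s - 16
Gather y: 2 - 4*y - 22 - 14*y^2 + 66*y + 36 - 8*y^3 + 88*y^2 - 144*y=-8*y^3 + 74*y^2 - 82*y + 16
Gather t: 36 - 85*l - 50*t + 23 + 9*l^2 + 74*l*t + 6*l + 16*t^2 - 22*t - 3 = 9*l^2 - 79*l + 16*t^2 + t*(74*l - 72) + 56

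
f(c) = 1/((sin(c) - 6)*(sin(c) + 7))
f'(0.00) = 0.00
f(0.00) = -0.02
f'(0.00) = 0.00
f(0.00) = -0.02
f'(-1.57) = 0.00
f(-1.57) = -0.02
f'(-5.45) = -0.00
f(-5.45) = -0.02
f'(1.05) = -0.00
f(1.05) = -0.02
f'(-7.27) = 0.00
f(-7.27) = -0.02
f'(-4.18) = 0.00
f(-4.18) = -0.02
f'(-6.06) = -0.00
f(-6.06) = -0.02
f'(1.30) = -0.00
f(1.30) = -0.02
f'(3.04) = 0.00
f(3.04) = -0.02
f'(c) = -cos(c)/((sin(c) - 6)*(sin(c) + 7)^2) - cos(c)/((sin(c) - 6)^2*(sin(c) + 7)) = -(sin(2*c) + cos(c))/((sin(c) - 6)^2*(sin(c) + 7)^2)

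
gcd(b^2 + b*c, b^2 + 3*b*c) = b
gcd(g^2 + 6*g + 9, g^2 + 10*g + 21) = g + 3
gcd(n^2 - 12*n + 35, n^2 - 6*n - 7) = n - 7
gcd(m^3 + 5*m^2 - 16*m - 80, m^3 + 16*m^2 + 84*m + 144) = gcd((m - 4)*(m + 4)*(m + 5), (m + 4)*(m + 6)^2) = m + 4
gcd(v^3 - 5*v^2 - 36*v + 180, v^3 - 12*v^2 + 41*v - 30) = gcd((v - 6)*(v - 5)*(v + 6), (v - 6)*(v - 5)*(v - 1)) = v^2 - 11*v + 30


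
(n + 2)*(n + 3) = n^2 + 5*n + 6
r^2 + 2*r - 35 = (r - 5)*(r + 7)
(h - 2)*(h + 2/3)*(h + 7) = h^3 + 17*h^2/3 - 32*h/3 - 28/3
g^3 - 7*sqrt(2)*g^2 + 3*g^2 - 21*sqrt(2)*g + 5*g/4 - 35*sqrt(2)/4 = (g + 1/2)*(g + 5/2)*(g - 7*sqrt(2))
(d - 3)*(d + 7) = d^2 + 4*d - 21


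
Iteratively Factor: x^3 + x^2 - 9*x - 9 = (x + 3)*(x^2 - 2*x - 3) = (x - 3)*(x + 3)*(x + 1)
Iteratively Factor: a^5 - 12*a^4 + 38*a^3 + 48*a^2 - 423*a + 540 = (a - 5)*(a^4 - 7*a^3 + 3*a^2 + 63*a - 108) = (a - 5)*(a - 3)*(a^3 - 4*a^2 - 9*a + 36) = (a - 5)*(a - 4)*(a - 3)*(a^2 - 9) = (a - 5)*(a - 4)*(a - 3)^2*(a + 3)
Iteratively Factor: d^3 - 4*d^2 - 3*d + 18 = (d + 2)*(d^2 - 6*d + 9) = (d - 3)*(d + 2)*(d - 3)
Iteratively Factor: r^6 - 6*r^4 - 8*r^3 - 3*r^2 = (r)*(r^5 - 6*r^3 - 8*r^2 - 3*r) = r^2*(r^4 - 6*r^2 - 8*r - 3) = r^2*(r - 3)*(r^3 + 3*r^2 + 3*r + 1) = r^2*(r - 3)*(r + 1)*(r^2 + 2*r + 1) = r^2*(r - 3)*(r + 1)^2*(r + 1)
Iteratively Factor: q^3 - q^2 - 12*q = (q)*(q^2 - q - 12) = q*(q - 4)*(q + 3)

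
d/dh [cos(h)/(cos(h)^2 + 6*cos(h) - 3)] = (cos(h)^2 + 3)*sin(h)/(cos(h)^2 + 6*cos(h) - 3)^2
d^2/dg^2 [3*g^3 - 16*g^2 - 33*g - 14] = 18*g - 32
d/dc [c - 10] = 1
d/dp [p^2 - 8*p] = 2*p - 8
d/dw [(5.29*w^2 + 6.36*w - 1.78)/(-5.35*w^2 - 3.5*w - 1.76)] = (15.511*w^2 - 37.6668*w - 17.4236)/(28.6225*w^4 + 37.45*w^3 + 31.082*w^2 + 12.32*w + 3.0976)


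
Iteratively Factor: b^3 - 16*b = (b + 4)*(b^2 - 4*b) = b*(b + 4)*(b - 4)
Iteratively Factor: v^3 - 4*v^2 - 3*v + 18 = (v - 3)*(v^2 - v - 6) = (v - 3)*(v + 2)*(v - 3)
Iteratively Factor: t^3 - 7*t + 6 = (t + 3)*(t^2 - 3*t + 2) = (t - 2)*(t + 3)*(t - 1)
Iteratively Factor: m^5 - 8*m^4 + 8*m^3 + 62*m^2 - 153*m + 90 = (m - 3)*(m^4 - 5*m^3 - 7*m^2 + 41*m - 30) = (m - 3)*(m - 1)*(m^3 - 4*m^2 - 11*m + 30) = (m - 3)*(m - 1)*(m + 3)*(m^2 - 7*m + 10) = (m - 5)*(m - 3)*(m - 1)*(m + 3)*(m - 2)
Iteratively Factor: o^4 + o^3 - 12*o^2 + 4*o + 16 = (o + 1)*(o^3 - 12*o + 16) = (o + 1)*(o + 4)*(o^2 - 4*o + 4) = (o - 2)*(o + 1)*(o + 4)*(o - 2)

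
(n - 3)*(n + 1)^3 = n^4 - 6*n^2 - 8*n - 3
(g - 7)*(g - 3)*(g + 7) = g^3 - 3*g^2 - 49*g + 147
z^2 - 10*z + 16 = (z - 8)*(z - 2)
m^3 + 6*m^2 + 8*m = m*(m + 2)*(m + 4)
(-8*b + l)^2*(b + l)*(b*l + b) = 64*b^4*l + 64*b^4 + 48*b^3*l^2 + 48*b^3*l - 15*b^2*l^3 - 15*b^2*l^2 + b*l^4 + b*l^3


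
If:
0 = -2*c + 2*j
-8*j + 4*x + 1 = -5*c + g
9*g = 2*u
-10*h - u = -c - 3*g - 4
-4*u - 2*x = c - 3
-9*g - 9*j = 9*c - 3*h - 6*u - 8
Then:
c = 9265/14853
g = 1558/14853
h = 6634/14853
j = 9265/14853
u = 2337/4951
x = 3625/14853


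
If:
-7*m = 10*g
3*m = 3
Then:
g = -7/10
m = 1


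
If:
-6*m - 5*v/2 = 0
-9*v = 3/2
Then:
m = 5/72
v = -1/6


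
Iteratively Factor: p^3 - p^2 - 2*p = (p - 2)*(p^2 + p) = p*(p - 2)*(p + 1)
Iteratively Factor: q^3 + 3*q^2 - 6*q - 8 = (q + 1)*(q^2 + 2*q - 8) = (q + 1)*(q + 4)*(q - 2)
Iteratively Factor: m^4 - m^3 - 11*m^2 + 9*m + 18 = (m - 3)*(m^3 + 2*m^2 - 5*m - 6) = (m - 3)*(m + 1)*(m^2 + m - 6) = (m - 3)*(m - 2)*(m + 1)*(m + 3)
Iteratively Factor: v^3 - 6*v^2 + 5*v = (v)*(v^2 - 6*v + 5) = v*(v - 5)*(v - 1)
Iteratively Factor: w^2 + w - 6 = (w - 2)*(w + 3)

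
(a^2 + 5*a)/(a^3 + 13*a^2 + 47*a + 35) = a/(a^2 + 8*a + 7)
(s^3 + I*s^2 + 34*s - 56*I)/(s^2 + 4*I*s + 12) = (s^2 + 3*I*s + 28)/(s + 6*I)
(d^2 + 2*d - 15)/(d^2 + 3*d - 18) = (d + 5)/(d + 6)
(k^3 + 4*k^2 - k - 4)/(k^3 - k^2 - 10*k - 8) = (k^2 + 3*k - 4)/(k^2 - 2*k - 8)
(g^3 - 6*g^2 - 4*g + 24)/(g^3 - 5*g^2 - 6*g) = (g^2 - 4)/(g*(g + 1))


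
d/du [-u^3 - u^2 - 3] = u*(-3*u - 2)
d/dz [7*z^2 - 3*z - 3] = 14*z - 3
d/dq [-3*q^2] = -6*q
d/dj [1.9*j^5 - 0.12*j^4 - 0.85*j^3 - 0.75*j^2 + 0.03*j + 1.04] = 9.5*j^4 - 0.48*j^3 - 2.55*j^2 - 1.5*j + 0.03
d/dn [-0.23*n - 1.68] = -0.230000000000000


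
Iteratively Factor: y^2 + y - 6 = (y + 3)*(y - 2)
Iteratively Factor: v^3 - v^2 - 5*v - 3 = (v + 1)*(v^2 - 2*v - 3) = (v - 3)*(v + 1)*(v + 1)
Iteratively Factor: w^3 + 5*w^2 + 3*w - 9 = (w - 1)*(w^2 + 6*w + 9) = (w - 1)*(w + 3)*(w + 3)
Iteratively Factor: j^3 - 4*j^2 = (j)*(j^2 - 4*j) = j*(j - 4)*(j)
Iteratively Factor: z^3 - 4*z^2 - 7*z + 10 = (z - 5)*(z^2 + z - 2) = (z - 5)*(z + 2)*(z - 1)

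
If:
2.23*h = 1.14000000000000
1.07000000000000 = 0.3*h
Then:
No Solution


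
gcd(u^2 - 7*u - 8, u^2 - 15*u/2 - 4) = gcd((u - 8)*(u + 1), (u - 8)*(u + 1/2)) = u - 8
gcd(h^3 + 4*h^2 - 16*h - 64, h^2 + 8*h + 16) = h^2 + 8*h + 16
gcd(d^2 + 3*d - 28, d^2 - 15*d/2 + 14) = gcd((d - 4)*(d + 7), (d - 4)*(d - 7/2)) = d - 4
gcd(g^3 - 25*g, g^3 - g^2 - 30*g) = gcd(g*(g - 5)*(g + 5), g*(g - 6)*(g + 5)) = g^2 + 5*g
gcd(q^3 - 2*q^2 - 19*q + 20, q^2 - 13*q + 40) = q - 5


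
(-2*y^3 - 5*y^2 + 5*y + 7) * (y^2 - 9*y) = -2*y^5 + 13*y^4 + 50*y^3 - 38*y^2 - 63*y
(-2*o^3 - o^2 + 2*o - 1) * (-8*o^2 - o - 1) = 16*o^5 + 10*o^4 - 13*o^3 + 7*o^2 - o + 1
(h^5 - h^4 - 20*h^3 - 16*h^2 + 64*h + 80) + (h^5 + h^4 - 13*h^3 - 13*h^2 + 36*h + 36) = 2*h^5 - 33*h^3 - 29*h^2 + 100*h + 116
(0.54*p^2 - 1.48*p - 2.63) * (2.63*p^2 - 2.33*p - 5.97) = 1.4202*p^4 - 5.1506*p^3 - 6.6923*p^2 + 14.9635*p + 15.7011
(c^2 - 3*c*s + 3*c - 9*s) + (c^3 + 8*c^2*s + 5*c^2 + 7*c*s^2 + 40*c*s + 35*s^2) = c^3 + 8*c^2*s + 6*c^2 + 7*c*s^2 + 37*c*s + 3*c + 35*s^2 - 9*s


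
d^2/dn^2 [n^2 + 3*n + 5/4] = 2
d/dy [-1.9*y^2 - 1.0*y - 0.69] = -3.8*y - 1.0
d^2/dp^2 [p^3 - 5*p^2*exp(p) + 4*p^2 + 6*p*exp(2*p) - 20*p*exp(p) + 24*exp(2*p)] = -5*p^2*exp(p) + 24*p*exp(2*p) - 40*p*exp(p) + 6*p + 120*exp(2*p) - 50*exp(p) + 8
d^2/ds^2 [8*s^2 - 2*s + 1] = 16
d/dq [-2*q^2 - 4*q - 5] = -4*q - 4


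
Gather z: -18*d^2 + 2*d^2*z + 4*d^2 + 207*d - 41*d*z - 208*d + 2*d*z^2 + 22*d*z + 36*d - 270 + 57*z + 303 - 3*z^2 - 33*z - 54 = -14*d^2 + 35*d + z^2*(2*d - 3) + z*(2*d^2 - 19*d + 24) - 21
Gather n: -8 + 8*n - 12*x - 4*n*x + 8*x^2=n*(8 - 4*x) + 8*x^2 - 12*x - 8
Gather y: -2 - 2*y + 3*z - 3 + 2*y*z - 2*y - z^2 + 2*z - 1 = y*(2*z - 4) - z^2 + 5*z - 6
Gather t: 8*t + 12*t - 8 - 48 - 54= 20*t - 110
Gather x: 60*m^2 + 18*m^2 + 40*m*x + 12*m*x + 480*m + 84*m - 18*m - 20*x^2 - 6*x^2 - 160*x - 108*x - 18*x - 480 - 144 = 78*m^2 + 546*m - 26*x^2 + x*(52*m - 286) - 624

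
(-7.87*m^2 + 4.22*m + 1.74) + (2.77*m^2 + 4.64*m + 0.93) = -5.1*m^2 + 8.86*m + 2.67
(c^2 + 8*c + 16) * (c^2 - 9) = c^4 + 8*c^3 + 7*c^2 - 72*c - 144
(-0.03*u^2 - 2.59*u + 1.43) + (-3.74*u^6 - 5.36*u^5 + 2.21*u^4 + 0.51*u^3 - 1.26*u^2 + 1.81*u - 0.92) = -3.74*u^6 - 5.36*u^5 + 2.21*u^4 + 0.51*u^3 - 1.29*u^2 - 0.78*u + 0.51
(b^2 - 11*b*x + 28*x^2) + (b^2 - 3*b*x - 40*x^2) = 2*b^2 - 14*b*x - 12*x^2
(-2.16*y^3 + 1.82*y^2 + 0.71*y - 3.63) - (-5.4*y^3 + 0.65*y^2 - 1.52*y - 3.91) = 3.24*y^3 + 1.17*y^2 + 2.23*y + 0.28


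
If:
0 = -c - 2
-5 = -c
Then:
No Solution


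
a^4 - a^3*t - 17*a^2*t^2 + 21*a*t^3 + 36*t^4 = (a - 3*t)^2*(a + t)*(a + 4*t)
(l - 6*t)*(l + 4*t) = l^2 - 2*l*t - 24*t^2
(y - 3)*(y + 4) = y^2 + y - 12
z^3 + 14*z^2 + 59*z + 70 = (z + 2)*(z + 5)*(z + 7)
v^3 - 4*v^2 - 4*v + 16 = (v - 4)*(v - 2)*(v + 2)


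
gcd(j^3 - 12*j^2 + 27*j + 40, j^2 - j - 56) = j - 8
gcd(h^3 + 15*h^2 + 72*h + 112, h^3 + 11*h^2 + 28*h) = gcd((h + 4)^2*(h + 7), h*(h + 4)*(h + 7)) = h^2 + 11*h + 28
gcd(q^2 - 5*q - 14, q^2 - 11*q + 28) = q - 7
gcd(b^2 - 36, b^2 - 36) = b^2 - 36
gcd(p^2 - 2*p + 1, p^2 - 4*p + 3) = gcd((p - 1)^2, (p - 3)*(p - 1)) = p - 1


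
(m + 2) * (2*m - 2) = 2*m^2 + 2*m - 4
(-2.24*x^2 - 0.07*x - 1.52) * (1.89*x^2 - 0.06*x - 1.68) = -4.2336*x^4 + 0.00210000000000002*x^3 + 0.894600000000001*x^2 + 0.2088*x + 2.5536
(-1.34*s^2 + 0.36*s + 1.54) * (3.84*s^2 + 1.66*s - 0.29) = -5.1456*s^4 - 0.842*s^3 + 6.8998*s^2 + 2.452*s - 0.4466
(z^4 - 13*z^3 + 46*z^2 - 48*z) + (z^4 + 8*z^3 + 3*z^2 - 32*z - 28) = 2*z^4 - 5*z^3 + 49*z^2 - 80*z - 28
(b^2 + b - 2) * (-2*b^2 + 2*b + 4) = -2*b^4 + 10*b^2 - 8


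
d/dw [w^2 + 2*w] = 2*w + 2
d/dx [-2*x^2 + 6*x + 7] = 6 - 4*x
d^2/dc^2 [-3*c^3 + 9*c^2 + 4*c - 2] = 18 - 18*c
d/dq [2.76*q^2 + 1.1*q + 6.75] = 5.52*q + 1.1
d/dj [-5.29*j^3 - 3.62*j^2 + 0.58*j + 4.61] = -15.87*j^2 - 7.24*j + 0.58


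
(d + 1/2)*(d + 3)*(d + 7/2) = d^3 + 7*d^2 + 55*d/4 + 21/4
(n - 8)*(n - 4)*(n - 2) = n^3 - 14*n^2 + 56*n - 64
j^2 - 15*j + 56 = (j - 8)*(j - 7)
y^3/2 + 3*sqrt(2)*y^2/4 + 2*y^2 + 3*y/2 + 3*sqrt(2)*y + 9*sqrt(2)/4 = (y/2 + 1/2)*(y + 3)*(y + 3*sqrt(2)/2)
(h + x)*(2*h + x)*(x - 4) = 2*h^2*x - 8*h^2 + 3*h*x^2 - 12*h*x + x^3 - 4*x^2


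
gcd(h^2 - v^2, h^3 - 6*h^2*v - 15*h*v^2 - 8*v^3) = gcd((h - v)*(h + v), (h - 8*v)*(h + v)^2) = h + v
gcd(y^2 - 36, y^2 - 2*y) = 1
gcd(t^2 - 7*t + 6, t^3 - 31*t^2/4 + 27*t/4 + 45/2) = t - 6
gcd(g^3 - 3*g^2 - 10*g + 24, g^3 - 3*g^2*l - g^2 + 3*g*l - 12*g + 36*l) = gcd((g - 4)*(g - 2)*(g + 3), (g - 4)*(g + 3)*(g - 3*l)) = g^2 - g - 12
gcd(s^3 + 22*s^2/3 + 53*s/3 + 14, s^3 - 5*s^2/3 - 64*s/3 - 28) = s^2 + 13*s/3 + 14/3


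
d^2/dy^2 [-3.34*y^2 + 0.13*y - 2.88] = -6.68000000000000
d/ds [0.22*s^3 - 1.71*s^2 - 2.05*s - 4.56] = 0.66*s^2 - 3.42*s - 2.05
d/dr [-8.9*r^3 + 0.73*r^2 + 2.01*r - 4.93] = -26.7*r^2 + 1.46*r + 2.01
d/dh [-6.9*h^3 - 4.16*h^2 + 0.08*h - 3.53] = -20.7*h^2 - 8.32*h + 0.08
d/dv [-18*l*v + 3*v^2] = -18*l + 6*v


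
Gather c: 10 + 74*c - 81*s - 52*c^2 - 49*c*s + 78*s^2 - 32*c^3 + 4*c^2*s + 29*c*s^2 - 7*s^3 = -32*c^3 + c^2*(4*s - 52) + c*(29*s^2 - 49*s + 74) - 7*s^3 + 78*s^2 - 81*s + 10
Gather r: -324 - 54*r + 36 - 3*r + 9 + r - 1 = -56*r - 280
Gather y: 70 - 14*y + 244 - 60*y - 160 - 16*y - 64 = 90 - 90*y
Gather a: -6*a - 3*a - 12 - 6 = -9*a - 18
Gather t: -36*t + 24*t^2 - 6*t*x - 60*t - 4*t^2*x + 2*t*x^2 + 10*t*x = t^2*(24 - 4*x) + t*(2*x^2 + 4*x - 96)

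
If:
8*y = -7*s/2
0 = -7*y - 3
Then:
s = 48/49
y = -3/7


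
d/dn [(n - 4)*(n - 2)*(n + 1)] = 3*n^2 - 10*n + 2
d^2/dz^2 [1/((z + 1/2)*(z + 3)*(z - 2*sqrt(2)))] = 4*(4*(z + 3)^2*(z - 2*sqrt(2))^2 + 2*(z + 3)^2*(z - 2*sqrt(2))*(2*z + 1) + (z + 3)^2*(2*z + 1)^2 + 2*(z + 3)*(z - 2*sqrt(2))^2*(2*z + 1) + (z + 3)*(z - 2*sqrt(2))*(2*z + 1)^2 + (z - 2*sqrt(2))^2*(2*z + 1)^2)/((z + 3)^3*(z - 2*sqrt(2))^3*(2*z + 1)^3)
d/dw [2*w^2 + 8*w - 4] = 4*w + 8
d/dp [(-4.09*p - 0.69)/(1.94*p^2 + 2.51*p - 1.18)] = (7.9346*p^2 + 2.6772*p + 6.5581)/(3.7636*p^4 + 9.7388*p^3 + 1.7217*p^2 - 5.9236*p + 1.3924)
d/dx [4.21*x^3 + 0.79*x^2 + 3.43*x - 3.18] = 12.63*x^2 + 1.58*x + 3.43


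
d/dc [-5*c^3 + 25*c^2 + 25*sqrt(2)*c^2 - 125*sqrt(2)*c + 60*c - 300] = -15*c^2 + 50*c + 50*sqrt(2)*c - 125*sqrt(2) + 60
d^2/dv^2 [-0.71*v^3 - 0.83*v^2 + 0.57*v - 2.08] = -4.26*v - 1.66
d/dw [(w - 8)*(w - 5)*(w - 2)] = 3*w^2 - 30*w + 66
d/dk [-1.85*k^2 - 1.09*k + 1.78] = -3.7*k - 1.09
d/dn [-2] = 0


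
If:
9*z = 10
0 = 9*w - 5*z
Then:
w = 50/81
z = 10/9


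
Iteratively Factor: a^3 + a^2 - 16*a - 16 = (a + 4)*(a^2 - 3*a - 4) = (a - 4)*(a + 4)*(a + 1)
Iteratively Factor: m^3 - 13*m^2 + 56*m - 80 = (m - 4)*(m^2 - 9*m + 20) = (m - 5)*(m - 4)*(m - 4)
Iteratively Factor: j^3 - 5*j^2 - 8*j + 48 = (j - 4)*(j^2 - j - 12) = (j - 4)^2*(j + 3)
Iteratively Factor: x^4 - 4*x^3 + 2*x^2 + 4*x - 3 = (x - 1)*(x^3 - 3*x^2 - x + 3) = (x - 1)^2*(x^2 - 2*x - 3) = (x - 1)^2*(x + 1)*(x - 3)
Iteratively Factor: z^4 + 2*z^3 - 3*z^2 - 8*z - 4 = (z + 1)*(z^3 + z^2 - 4*z - 4) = (z + 1)^2*(z^2 - 4) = (z + 1)^2*(z + 2)*(z - 2)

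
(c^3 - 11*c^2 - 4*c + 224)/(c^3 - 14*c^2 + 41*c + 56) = (c + 4)/(c + 1)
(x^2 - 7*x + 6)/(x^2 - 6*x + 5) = (x - 6)/(x - 5)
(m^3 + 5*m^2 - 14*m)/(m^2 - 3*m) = (m^2 + 5*m - 14)/(m - 3)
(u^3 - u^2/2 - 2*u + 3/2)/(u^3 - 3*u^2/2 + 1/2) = (2*u + 3)/(2*u + 1)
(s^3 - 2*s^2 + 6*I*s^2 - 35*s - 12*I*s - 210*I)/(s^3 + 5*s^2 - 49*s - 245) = (s + 6*I)/(s + 7)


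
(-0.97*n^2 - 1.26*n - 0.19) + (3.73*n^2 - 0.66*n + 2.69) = 2.76*n^2 - 1.92*n + 2.5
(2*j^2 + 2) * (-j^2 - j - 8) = -2*j^4 - 2*j^3 - 18*j^2 - 2*j - 16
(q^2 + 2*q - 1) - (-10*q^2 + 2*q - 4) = 11*q^2 + 3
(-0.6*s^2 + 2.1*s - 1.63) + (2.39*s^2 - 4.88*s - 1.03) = 1.79*s^2 - 2.78*s - 2.66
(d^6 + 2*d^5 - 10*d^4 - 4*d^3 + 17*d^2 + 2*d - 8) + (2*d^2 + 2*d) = d^6 + 2*d^5 - 10*d^4 - 4*d^3 + 19*d^2 + 4*d - 8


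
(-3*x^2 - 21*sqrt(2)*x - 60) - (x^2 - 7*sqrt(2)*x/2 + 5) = -4*x^2 - 35*sqrt(2)*x/2 - 65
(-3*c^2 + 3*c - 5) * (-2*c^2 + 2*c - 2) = 6*c^4 - 12*c^3 + 22*c^2 - 16*c + 10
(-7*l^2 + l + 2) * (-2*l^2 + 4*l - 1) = 14*l^4 - 30*l^3 + 7*l^2 + 7*l - 2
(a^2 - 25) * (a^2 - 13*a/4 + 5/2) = a^4 - 13*a^3/4 - 45*a^2/2 + 325*a/4 - 125/2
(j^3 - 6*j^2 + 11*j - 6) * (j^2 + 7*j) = j^5 + j^4 - 31*j^3 + 71*j^2 - 42*j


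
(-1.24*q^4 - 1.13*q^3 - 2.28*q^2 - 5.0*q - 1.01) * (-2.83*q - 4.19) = 3.5092*q^5 + 8.3935*q^4 + 11.1871*q^3 + 23.7032*q^2 + 23.8083*q + 4.2319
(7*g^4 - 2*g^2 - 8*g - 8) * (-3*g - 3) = -21*g^5 - 21*g^4 + 6*g^3 + 30*g^2 + 48*g + 24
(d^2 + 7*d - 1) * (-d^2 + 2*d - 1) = -d^4 - 5*d^3 + 14*d^2 - 9*d + 1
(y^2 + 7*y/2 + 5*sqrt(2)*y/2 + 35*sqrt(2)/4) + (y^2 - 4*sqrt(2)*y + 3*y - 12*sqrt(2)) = 2*y^2 - 3*sqrt(2)*y/2 + 13*y/2 - 13*sqrt(2)/4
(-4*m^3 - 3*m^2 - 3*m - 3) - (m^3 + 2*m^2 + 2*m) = -5*m^3 - 5*m^2 - 5*m - 3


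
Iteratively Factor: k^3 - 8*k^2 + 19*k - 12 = (k - 3)*(k^2 - 5*k + 4) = (k - 4)*(k - 3)*(k - 1)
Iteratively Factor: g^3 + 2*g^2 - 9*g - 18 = (g + 2)*(g^2 - 9) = (g - 3)*(g + 2)*(g + 3)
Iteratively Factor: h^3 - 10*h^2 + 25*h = (h)*(h^2 - 10*h + 25) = h*(h - 5)*(h - 5)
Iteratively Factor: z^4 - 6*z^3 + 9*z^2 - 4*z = (z - 1)*(z^3 - 5*z^2 + 4*z) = (z - 4)*(z - 1)*(z^2 - z) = (z - 4)*(z - 1)^2*(z)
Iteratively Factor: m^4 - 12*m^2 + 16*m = (m)*(m^3 - 12*m + 16) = m*(m + 4)*(m^2 - 4*m + 4) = m*(m - 2)*(m + 4)*(m - 2)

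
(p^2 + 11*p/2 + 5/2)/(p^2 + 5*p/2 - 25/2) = (2*p + 1)/(2*p - 5)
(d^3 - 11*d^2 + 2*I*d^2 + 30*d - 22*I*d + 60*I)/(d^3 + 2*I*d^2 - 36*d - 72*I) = (d - 5)/(d + 6)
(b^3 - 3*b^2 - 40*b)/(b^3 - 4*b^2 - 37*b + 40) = b/(b - 1)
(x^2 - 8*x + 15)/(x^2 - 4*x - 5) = (x - 3)/(x + 1)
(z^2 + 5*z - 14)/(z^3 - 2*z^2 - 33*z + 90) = (z^2 + 5*z - 14)/(z^3 - 2*z^2 - 33*z + 90)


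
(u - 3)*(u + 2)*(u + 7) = u^3 + 6*u^2 - 13*u - 42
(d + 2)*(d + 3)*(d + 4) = d^3 + 9*d^2 + 26*d + 24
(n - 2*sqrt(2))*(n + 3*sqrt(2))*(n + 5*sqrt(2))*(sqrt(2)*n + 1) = sqrt(2)*n^4 + 13*n^3 + 4*sqrt(2)*n^2 - 122*n - 60*sqrt(2)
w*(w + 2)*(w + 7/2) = w^3 + 11*w^2/2 + 7*w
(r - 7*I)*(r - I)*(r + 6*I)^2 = r^4 + 4*I*r^3 + 53*r^2 + 204*I*r + 252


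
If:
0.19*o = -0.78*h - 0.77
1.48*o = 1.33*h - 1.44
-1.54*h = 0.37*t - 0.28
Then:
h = -0.62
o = -1.53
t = 3.32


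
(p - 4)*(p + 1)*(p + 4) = p^3 + p^2 - 16*p - 16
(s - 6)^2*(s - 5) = s^3 - 17*s^2 + 96*s - 180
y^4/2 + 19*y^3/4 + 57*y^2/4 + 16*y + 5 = (y/2 + 1)*(y + 1/2)*(y + 2)*(y + 5)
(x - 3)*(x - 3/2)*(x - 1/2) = x^3 - 5*x^2 + 27*x/4 - 9/4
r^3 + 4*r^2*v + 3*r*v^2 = r*(r + v)*(r + 3*v)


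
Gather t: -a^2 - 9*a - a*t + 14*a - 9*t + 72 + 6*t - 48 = -a^2 + 5*a + t*(-a - 3) + 24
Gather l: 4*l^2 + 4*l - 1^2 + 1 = 4*l^2 + 4*l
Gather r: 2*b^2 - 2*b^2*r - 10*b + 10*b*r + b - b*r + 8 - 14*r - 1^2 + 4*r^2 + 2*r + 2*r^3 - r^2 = 2*b^2 - 9*b + 2*r^3 + 3*r^2 + r*(-2*b^2 + 9*b - 12) + 7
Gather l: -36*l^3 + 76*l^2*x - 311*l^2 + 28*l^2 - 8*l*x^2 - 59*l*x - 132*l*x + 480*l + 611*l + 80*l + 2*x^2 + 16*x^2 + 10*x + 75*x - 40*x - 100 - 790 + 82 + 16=-36*l^3 + l^2*(76*x - 283) + l*(-8*x^2 - 191*x + 1171) + 18*x^2 + 45*x - 792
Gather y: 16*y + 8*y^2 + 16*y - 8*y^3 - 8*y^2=-8*y^3 + 32*y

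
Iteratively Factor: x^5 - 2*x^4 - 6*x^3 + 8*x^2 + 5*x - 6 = (x - 1)*(x^4 - x^3 - 7*x^2 + x + 6) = (x - 3)*(x - 1)*(x^3 + 2*x^2 - x - 2) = (x - 3)*(x - 1)*(x + 2)*(x^2 - 1) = (x - 3)*(x - 1)^2*(x + 2)*(x + 1)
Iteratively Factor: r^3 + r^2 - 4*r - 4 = (r - 2)*(r^2 + 3*r + 2) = (r - 2)*(r + 1)*(r + 2)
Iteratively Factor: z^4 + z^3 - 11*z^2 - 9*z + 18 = (z + 3)*(z^3 - 2*z^2 - 5*z + 6) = (z - 3)*(z + 3)*(z^2 + z - 2) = (z - 3)*(z + 2)*(z + 3)*(z - 1)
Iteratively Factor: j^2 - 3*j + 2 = (j - 2)*(j - 1)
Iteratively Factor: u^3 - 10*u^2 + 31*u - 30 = (u - 2)*(u^2 - 8*u + 15) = (u - 3)*(u - 2)*(u - 5)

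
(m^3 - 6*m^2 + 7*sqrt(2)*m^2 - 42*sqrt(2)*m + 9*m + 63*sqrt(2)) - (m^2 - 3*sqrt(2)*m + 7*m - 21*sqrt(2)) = m^3 - 7*m^2 + 7*sqrt(2)*m^2 - 39*sqrt(2)*m + 2*m + 84*sqrt(2)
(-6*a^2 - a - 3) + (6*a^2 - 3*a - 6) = -4*a - 9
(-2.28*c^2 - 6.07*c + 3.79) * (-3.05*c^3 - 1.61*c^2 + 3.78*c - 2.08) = 6.954*c^5 + 22.1843*c^4 - 10.4052*c^3 - 24.3041*c^2 + 26.9518*c - 7.8832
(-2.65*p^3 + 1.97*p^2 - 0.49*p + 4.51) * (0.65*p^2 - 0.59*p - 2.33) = -1.7225*p^5 + 2.844*p^4 + 4.6937*p^3 - 1.3695*p^2 - 1.5192*p - 10.5083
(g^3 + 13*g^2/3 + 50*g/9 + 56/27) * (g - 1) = g^4 + 10*g^3/3 + 11*g^2/9 - 94*g/27 - 56/27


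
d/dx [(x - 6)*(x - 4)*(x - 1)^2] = 4*x^3 - 36*x^2 + 90*x - 58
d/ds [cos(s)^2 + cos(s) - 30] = -sin(s) - sin(2*s)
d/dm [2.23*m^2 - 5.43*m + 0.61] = 4.46*m - 5.43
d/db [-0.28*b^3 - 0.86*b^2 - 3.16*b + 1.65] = -0.84*b^2 - 1.72*b - 3.16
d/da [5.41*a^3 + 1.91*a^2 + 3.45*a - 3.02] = 16.23*a^2 + 3.82*a + 3.45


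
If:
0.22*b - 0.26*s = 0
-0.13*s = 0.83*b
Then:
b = 0.00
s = 0.00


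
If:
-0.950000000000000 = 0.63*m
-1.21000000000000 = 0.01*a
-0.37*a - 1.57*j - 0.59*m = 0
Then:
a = -121.00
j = 29.08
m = -1.51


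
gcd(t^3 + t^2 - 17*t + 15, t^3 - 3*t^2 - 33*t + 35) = t^2 + 4*t - 5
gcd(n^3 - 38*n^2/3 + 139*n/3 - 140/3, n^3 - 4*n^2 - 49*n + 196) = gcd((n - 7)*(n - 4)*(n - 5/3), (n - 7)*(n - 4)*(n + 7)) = n^2 - 11*n + 28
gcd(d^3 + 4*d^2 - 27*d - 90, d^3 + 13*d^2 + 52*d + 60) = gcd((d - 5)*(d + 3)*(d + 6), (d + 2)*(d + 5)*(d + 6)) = d + 6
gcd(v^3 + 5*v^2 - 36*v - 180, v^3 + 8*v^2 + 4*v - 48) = v + 6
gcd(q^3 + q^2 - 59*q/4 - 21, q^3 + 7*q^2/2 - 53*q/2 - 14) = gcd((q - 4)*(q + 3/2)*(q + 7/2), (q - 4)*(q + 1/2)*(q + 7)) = q - 4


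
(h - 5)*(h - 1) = h^2 - 6*h + 5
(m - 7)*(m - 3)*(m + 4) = m^3 - 6*m^2 - 19*m + 84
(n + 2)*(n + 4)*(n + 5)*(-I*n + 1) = -I*n^4 + n^3 - 11*I*n^3 + 11*n^2 - 38*I*n^2 + 38*n - 40*I*n + 40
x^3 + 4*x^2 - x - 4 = (x - 1)*(x + 1)*(x + 4)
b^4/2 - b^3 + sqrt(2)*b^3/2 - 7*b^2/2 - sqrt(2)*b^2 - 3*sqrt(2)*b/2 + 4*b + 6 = (b/2 + sqrt(2))*(b - 3)*(b + 1)*(b - sqrt(2))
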